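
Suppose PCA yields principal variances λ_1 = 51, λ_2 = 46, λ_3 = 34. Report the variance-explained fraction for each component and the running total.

Step 1 — total variance = trace(Sigma) = Σ λ_i = 51 + 46 + 34 = 131.

Step 2 — fraction explained by component i = λ_i / Σ λ:
  PC1: 51/131 = 0.3893
  PC2: 46/131 = 0.3511
  PC3: 34/131 = 0.2595

Step 3 — cumulative fraction after k components = (λ_1 + ... + λ_k) / Σ λ:
  k = 1: 51/131 = 0.3893
  k = 2: (51 + 46)/131 = 97/131 = 0.7405
  k = 3: (51 + 46 + 34)/131 = 131/131 = 1

Summary (fraction, with percent):

explained: PC1 0.3893 (38.93%), PC2 0.3511 (35.11%), PC3 0.2595 (25.95%);  cumulative: 0.3893, 0.7405, 1


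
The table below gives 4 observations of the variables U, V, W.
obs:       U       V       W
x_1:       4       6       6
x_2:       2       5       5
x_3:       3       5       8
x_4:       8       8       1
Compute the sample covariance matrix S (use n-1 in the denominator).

Step 1 — column means:
  mean(U) = (4 + 2 + 3 + 8) / 4 = 17/4 = 4.25
  mean(V) = (6 + 5 + 5 + 8) / 4 = 24/4 = 6
  mean(W) = (6 + 5 + 8 + 1) / 4 = 20/4 = 5

Step 2 — sample covariance S[i,j] = (1/(n-1)) · Σ_k (x_{k,i} - mean_i) · (x_{k,j} - mean_j), with n-1 = 3.
  S[U,U] = ((-0.25)·(-0.25) + (-2.25)·(-2.25) + (-1.25)·(-1.25) + (3.75)·(3.75)) / 3 = 20.75/3 = 6.9167
  S[U,V] = ((-0.25)·(0) + (-2.25)·(-1) + (-1.25)·(-1) + (3.75)·(2)) / 3 = 11/3 = 3.6667
  S[U,W] = ((-0.25)·(1) + (-2.25)·(0) + (-1.25)·(3) + (3.75)·(-4)) / 3 = -19/3 = -6.3333
  S[V,V] = ((0)·(0) + (-1)·(-1) + (-1)·(-1) + (2)·(2)) / 3 = 6/3 = 2
  S[V,W] = ((0)·(1) + (-1)·(0) + (-1)·(3) + (2)·(-4)) / 3 = -11/3 = -3.6667
  S[W,W] = ((1)·(1) + (0)·(0) + (3)·(3) + (-4)·(-4)) / 3 = 26/3 = 8.6667

S is symmetric (S[j,i] = S[i,j]). Assembling:

S = [[6.9167, 3.6667, -6.3333],
 [3.6667, 2, -3.6667],
 [-6.3333, -3.6667, 8.6667]]


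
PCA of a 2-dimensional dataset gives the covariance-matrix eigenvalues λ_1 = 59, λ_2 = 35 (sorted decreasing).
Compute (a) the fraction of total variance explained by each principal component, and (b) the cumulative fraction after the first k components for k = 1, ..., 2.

Step 1 — total variance = trace(Sigma) = Σ λ_i = 59 + 35 = 94.

Step 2 — fraction explained by component i = λ_i / Σ λ:
  PC1: 59/94 = 0.6277
  PC2: 35/94 = 0.3723

Step 3 — cumulative fraction after k components = (λ_1 + ... + λ_k) / Σ λ:
  k = 1: 59/94 = 0.6277
  k = 2: (59 + 35)/94 = 94/94 = 1

Summary (fraction, with percent):

explained: PC1 0.6277 (62.77%), PC2 0.3723 (37.23%);  cumulative: 0.6277, 1


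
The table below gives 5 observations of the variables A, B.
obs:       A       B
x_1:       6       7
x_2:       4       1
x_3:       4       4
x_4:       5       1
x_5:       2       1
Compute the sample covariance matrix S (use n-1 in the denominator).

Step 1 — column means:
  mean(A) = (6 + 4 + 4 + 5 + 2) / 5 = 21/5 = 4.2
  mean(B) = (7 + 1 + 4 + 1 + 1) / 5 = 14/5 = 2.8

Step 2 — sample covariance S[i,j] = (1/(n-1)) · Σ_k (x_{k,i} - mean_i) · (x_{k,j} - mean_j), with n-1 = 4.
  S[A,A] = ((1.8)·(1.8) + (-0.2)·(-0.2) + (-0.2)·(-0.2) + (0.8)·(0.8) + (-2.2)·(-2.2)) / 4 = 8.8/4 = 2.2
  S[A,B] = ((1.8)·(4.2) + (-0.2)·(-1.8) + (-0.2)·(1.2) + (0.8)·(-1.8) + (-2.2)·(-1.8)) / 4 = 10.2/4 = 2.55
  S[B,B] = ((4.2)·(4.2) + (-1.8)·(-1.8) + (1.2)·(1.2) + (-1.8)·(-1.8) + (-1.8)·(-1.8)) / 4 = 28.8/4 = 7.2

S is symmetric (S[j,i] = S[i,j]). Assembling:

S = [[2.2, 2.55],
 [2.55, 7.2]]


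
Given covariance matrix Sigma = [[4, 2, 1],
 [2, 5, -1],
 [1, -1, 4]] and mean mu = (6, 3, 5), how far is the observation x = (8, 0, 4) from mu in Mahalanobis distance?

Step 1 — centre the observation: (x - mu) = (2, -3, -1).

Step 2 — invert Sigma (cofactor / det for 3×3, or solve directly):
  Sigma^{-1} = [[0.3725, -0.1765, -0.1373],
 [-0.1765, 0.2941, 0.1176],
 [-0.1373, 0.1176, 0.3137]].

Step 3 — form the quadratic (x - mu)^T · Sigma^{-1} · (x - mu):
  Sigma^{-1} · (x - mu) = (1.4118, -1.3529, -0.9412).
  (x - mu)^T · [Sigma^{-1} · (x - mu)] = (2)·(1.4118) + (-3)·(-1.3529) + (-1)·(-0.9412) = 7.8235.

Step 4 — take square root: d = √(7.8235) ≈ 2.7971.

d(x, mu) = √(7.8235) ≈ 2.7971


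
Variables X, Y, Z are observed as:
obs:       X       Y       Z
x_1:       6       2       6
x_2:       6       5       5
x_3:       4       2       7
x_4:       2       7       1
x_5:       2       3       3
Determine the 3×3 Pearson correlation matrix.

Step 1 — column means:
  mean(X) = (6 + 6 + 4 + 2 + 2) / 5 = 20/5 = 4
  mean(Y) = (2 + 5 + 2 + 7 + 3) / 5 = 19/5 = 3.8
  mean(Z) = (6 + 5 + 7 + 1 + 3) / 5 = 22/5 = 4.4

Step 2 — sample variances and covariances s[i,j] = (1/(n-1)) · Σ_k (x_{k,i} - mean_i) · (x_{k,j} - mean_j), with n-1 = 4:
  s[X,X] = ((2)·(2) + (2)·(2) + (0)·(0) + (-2)·(-2) + (-2)·(-2)) / 4 = 16/4 = 4
  s[X,Y] = ((2)·(-1.8) + (2)·(1.2) + (0)·(-1.8) + (-2)·(3.2) + (-2)·(-0.8)) / 4 = -6/4 = -1.5
  s[X,Z] = ((2)·(1.6) + (2)·(0.6) + (0)·(2.6) + (-2)·(-3.4) + (-2)·(-1.4)) / 4 = 14/4 = 3.5
  s[Y,Y] = ((-1.8)·(-1.8) + (1.2)·(1.2) + (-1.8)·(-1.8) + (3.2)·(3.2) + (-0.8)·(-0.8)) / 4 = 18.8/4 = 4.7
  s[Y,Z] = ((-1.8)·(1.6) + (1.2)·(0.6) + (-1.8)·(2.6) + (3.2)·(-3.4) + (-0.8)·(-1.4)) / 4 = -16.6/4 = -4.15
  s[Z,Z] = ((1.6)·(1.6) + (0.6)·(0.6) + (2.6)·(2.6) + (-3.4)·(-3.4) + (-1.4)·(-1.4)) / 4 = 23.2/4 = 5.8
  Sample standard deviations s_i = √(s[i,i]):
  s(X) = √(4) = 2
  s(Y) = √(4.7) = 2.1679
  s(Z) = √(5.8) = 2.4083

Step 3 — r_{ij} = s_{ij} / (s_i · s_j):
  r[X,X] = 1 (diagonal).
  r[X,Y] = -1.5 / (2 · 2.1679) = -1.5 / 4.3359 = -0.3459
  r[X,Z] = 3.5 / (2 · 2.4083) = 3.5 / 4.8166 = 0.7266
  r[Y,Y] = 1 (diagonal).
  r[Y,Z] = -4.15 / (2.1679 · 2.4083) = -4.15 / 5.2211 = -0.7948
  r[Z,Z] = 1 (diagonal).

R is symmetric with unit diagonal. Assembling:

R = [[1, -0.3459, 0.7266],
 [-0.3459, 1, -0.7948],
 [0.7266, -0.7948, 1]]


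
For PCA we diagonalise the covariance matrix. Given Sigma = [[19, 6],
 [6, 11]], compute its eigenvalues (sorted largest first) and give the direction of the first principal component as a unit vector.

Step 1 — characteristic polynomial of 2×2 Sigma:
  det(Sigma - λI) = λ² - trace · λ + det = 0.
  trace = 19 + 11 = 30, det = 19·11 - (6)² = 173.
Step 2 — discriminant:
  Δ = trace² - 4·det = 900 - 692 = 208.
Step 3 — eigenvalues:
  λ = (trace ± √Δ)/2 = (30 ± 14.4222)/2,
  λ_1 = 22.2111,  λ_2 = 7.7889.

Step 4 — unit eigenvector for λ_1: solve (Sigma - λ_1 I)v = 0. First row:
  (19 - 22.2111)·v_x + (6)·v_y = 0, i.e. (-3.2111)·v_x + (6)·v_y = 0,
  so v ∝ (b, λ_1 - a) = (6, 3.2111) = u.
  ||u|| = √((6)² + (3.2111)²) = √(46.3112) ≈ 6.8052,
  v_1 = u/||u|| ≈ (0.8817, 0.4719) (||v_1|| = 1).

λ_1 = 22.2111,  λ_2 = 7.7889;  v_1 ≈ (0.8817, 0.4719)


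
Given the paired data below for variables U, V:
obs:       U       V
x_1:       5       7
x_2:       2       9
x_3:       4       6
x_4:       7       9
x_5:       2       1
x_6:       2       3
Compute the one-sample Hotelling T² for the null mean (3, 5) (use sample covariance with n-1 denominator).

Step 1 — sample mean vector:
  mean(U) = (5 + 2 + 4 + 7 + 2 + 2) / 6 = 22/6 = 3.6667
  mean(V) = (7 + 9 + 6 + 9 + 1 + 3) / 6 = 35/6 = 5.8333
  x̄ = (3.6667, 5.8333),  deviation x̄ - mu_0 = (3.6667, 5.8333) - (3, 5) = (0.6667, 0.8333).

Step 2 — sample covariance matrix, S[i,j] = (1/(n-1)) · Σ_k (x_{k,i} - mean_i) · (x_{k,j} - mean_j), divisor n-1 = 5:
  S[U,U] = ((1.3333)·(1.3333) + (-1.6667)·(-1.6667) + (0.3333)·(0.3333) + (3.3333)·(3.3333) + (-1.6667)·(-1.6667) + (-1.6667)·(-1.6667)) / 5 = 21.3333/5 = 4.2667
  S[U,V] = ((1.3333)·(1.1667) + (-1.6667)·(3.1667) + (0.3333)·(0.1667) + (3.3333)·(3.1667) + (-1.6667)·(-4.8333) + (-1.6667)·(-2.8333)) / 5 = 19.6667/5 = 3.9333
  S[V,V] = ((1.1667)·(1.1667) + (3.1667)·(3.1667) + (0.1667)·(0.1667) + (3.1667)·(3.1667) + (-4.8333)·(-4.8333) + (-2.8333)·(-2.8333)) / 5 = 52.8333/5 = 10.5667
  S = [[4.2667, 3.9333],
 [3.9333, 10.5667]].

Step 3 — invert S. det(S) = 4.2667·10.5667 - (3.9333)² = 29.6133.
  S^{-1} = (1/det) · [[d, -b], [-b, a]] = [[0.3568, -0.1328],
 [-0.1328, 0.1441]].

Step 4 — quadratic form (x̄ - mu_0)^T · S^{-1} · (x̄ - mu_0):
  S^{-1} · (x̄ - mu_0) = (0.1272, 0.0315),
  (x̄ - mu_0)^T · [...] = (0.6667)·(0.1272) + (0.8333)·(0.0315) = 0.1111.

Step 5 — scale by n: T² = 6 · 0.1111 = 0.6664.

T² ≈ 0.6664


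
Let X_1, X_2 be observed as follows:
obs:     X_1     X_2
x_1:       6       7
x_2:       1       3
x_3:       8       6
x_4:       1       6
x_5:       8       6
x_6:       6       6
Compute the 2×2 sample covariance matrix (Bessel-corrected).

Step 1 — column means:
  mean(X_1) = (6 + 1 + 8 + 1 + 8 + 6) / 6 = 30/6 = 5
  mean(X_2) = (7 + 3 + 6 + 6 + 6 + 6) / 6 = 34/6 = 5.6667

Step 2 — sample covariance S[i,j] = (1/(n-1)) · Σ_k (x_{k,i} - mean_i) · (x_{k,j} - mean_j), with n-1 = 5.
  S[X_1,X_1] = ((1)·(1) + (-4)·(-4) + (3)·(3) + (-4)·(-4) + (3)·(3) + (1)·(1)) / 5 = 52/5 = 10.4
  S[X_1,X_2] = ((1)·(1.3333) + (-4)·(-2.6667) + (3)·(0.3333) + (-4)·(0.3333) + (3)·(0.3333) + (1)·(0.3333)) / 5 = 13/5 = 2.6
  S[X_2,X_2] = ((1.3333)·(1.3333) + (-2.6667)·(-2.6667) + (0.3333)·(0.3333) + (0.3333)·(0.3333) + (0.3333)·(0.3333) + (0.3333)·(0.3333)) / 5 = 9.3333/5 = 1.8667

S is symmetric (S[j,i] = S[i,j]). Assembling:

S = [[10.4, 2.6],
 [2.6, 1.8667]]


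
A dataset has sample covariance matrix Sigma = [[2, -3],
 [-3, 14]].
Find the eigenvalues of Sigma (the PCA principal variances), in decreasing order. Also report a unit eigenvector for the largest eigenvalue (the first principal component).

Step 1 — characteristic polynomial of 2×2 Sigma:
  det(Sigma - λI) = λ² - trace · λ + det = 0.
  trace = 2 + 14 = 16, det = 2·14 - (-3)² = 19.
Step 2 — discriminant:
  Δ = trace² - 4·det = 256 - 76 = 180.
Step 3 — eigenvalues:
  λ = (trace ± √Δ)/2 = (16 ± 13.4164)/2,
  λ_1 = 14.7082,  λ_2 = 1.2918.

Step 4 — unit eigenvector for λ_1: solve (Sigma - λ_1 I)v = 0. First row:
  (2 - 14.7082)·v_x + (-3)·v_y = 0, i.e. (-12.7082)·v_x + (-3)·v_y = 0,
  so v ∝ (b, λ_1 - a) = (-3, 12.7082); multiply by -1 so the first entry is positive: u = (3, -12.7082).
  ||u|| = √((3)² + (-12.7082)²) = √(170.4984) ≈ 13.0575,
  v_1 = u/||u|| ≈ (0.2298, -0.9732) (||v_1|| = 1).

λ_1 = 14.7082,  λ_2 = 1.2918;  v_1 ≈ (0.2298, -0.9732)


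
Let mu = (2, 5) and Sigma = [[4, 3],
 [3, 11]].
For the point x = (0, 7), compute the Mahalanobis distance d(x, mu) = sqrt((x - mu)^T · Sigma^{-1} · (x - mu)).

Step 1 — centre the observation: (x - mu) = (-2, 2).

Step 2 — invert Sigma. det(Sigma) = 4·11 - (3)² = 35.
  Sigma^{-1} = (1/det) · [[d, -b], [-b, a]] = [[0.3143, -0.0857],
 [-0.0857, 0.1143]].

Step 3 — form the quadratic (x - mu)^T · Sigma^{-1} · (x - mu):
  Sigma^{-1} · (x - mu) = (-0.8, 0.4).
  (x - mu)^T · [Sigma^{-1} · (x - mu)] = (-2)·(-0.8) + (2)·(0.4) = 2.4.

Step 4 — take square root: d = √(2.4) ≈ 1.5492.

d(x, mu) = √(2.4) ≈ 1.5492


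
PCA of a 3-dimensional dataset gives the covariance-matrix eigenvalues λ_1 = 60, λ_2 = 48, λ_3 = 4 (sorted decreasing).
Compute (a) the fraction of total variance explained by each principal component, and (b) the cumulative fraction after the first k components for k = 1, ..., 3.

Step 1 — total variance = trace(Sigma) = Σ λ_i = 60 + 48 + 4 = 112.

Step 2 — fraction explained by component i = λ_i / Σ λ:
  PC1: 60/112 = 0.5357
  PC2: 48/112 = 0.4286
  PC3: 4/112 = 0.0357

Step 3 — cumulative fraction after k components = (λ_1 + ... + λ_k) / Σ λ:
  k = 1: 60/112 = 0.5357
  k = 2: (60 + 48)/112 = 108/112 = 0.9643
  k = 3: (60 + 48 + 4)/112 = 112/112 = 1

Summary (fraction, with percent):

explained: PC1 0.5357 (53.57%), PC2 0.4286 (42.86%), PC3 0.0357 (3.57%);  cumulative: 0.5357, 0.9643, 1


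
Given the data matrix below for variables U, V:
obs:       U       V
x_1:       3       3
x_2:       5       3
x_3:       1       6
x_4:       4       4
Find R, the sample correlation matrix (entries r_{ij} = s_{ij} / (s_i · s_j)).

Step 1 — column means:
  mean(U) = (3 + 5 + 1 + 4) / 4 = 13/4 = 3.25
  mean(V) = (3 + 3 + 6 + 4) / 4 = 16/4 = 4

Step 2 — sample variances and covariances s[i,j] = (1/(n-1)) · Σ_k (x_{k,i} - mean_i) · (x_{k,j} - mean_j), with n-1 = 3:
  s[U,U] = ((-0.25)·(-0.25) + (1.75)·(1.75) + (-2.25)·(-2.25) + (0.75)·(0.75)) / 3 = 8.75/3 = 2.9167
  s[U,V] = ((-0.25)·(-1) + (1.75)·(-1) + (-2.25)·(2) + (0.75)·(0)) / 3 = -6/3 = -2
  s[V,V] = ((-1)·(-1) + (-1)·(-1) + (2)·(2) + (0)·(0)) / 3 = 6/3 = 2
  Sample standard deviations s_i = √(s[i,i]):
  s(U) = √(2.9167) = 1.7078
  s(V) = √(2) = 1.4142

Step 3 — r_{ij} = s_{ij} / (s_i · s_j):
  r[U,U] = 1 (diagonal).
  r[U,V] = -2 / (1.7078 · 1.4142) = -2 / 2.4152 = -0.8281
  r[V,V] = 1 (diagonal).

R is symmetric with unit diagonal. Assembling:

R = [[1, -0.8281],
 [-0.8281, 1]]


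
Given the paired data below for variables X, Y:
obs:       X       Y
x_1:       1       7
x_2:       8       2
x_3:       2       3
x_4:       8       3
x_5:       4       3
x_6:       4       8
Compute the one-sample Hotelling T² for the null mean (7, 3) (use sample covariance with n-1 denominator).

Step 1 — sample mean vector:
  mean(X) = (1 + 8 + 2 + 8 + 4 + 4) / 6 = 27/6 = 4.5
  mean(Y) = (7 + 2 + 3 + 3 + 3 + 8) / 6 = 26/6 = 4.3333
  x̄ = (4.5, 4.3333),  deviation x̄ - mu_0 = (4.5, 4.3333) - (7, 3) = (-2.5, 1.3333).

Step 2 — sample covariance matrix, S[i,j] = (1/(n-1)) · Σ_k (x_{k,i} - mean_i) · (x_{k,j} - mean_j), divisor n-1 = 5:
  S[X,X] = ((-3.5)·(-3.5) + (3.5)·(3.5) + (-2.5)·(-2.5) + (3.5)·(3.5) + (-0.5)·(-0.5) + (-0.5)·(-0.5)) / 5 = 43.5/5 = 8.7
  S[X,Y] = ((-3.5)·(2.6667) + (3.5)·(-2.3333) + (-2.5)·(-1.3333) + (3.5)·(-1.3333) + (-0.5)·(-1.3333) + (-0.5)·(3.6667)) / 5 = -20/5 = -4
  S[Y,Y] = ((2.6667)·(2.6667) + (-2.3333)·(-2.3333) + (-1.3333)·(-1.3333) + (-1.3333)·(-1.3333) + (-1.3333)·(-1.3333) + (3.6667)·(3.6667)) / 5 = 31.3333/5 = 6.2667
  S = [[8.7, -4],
 [-4, 6.2667]].

Step 3 — invert S. det(S) = 8.7·6.2667 - (-4)² = 38.52.
  S^{-1} = (1/det) · [[d, -b], [-b, a]] = [[0.1627, 0.1038],
 [0.1038, 0.2259]].

Step 4 — quadratic form (x̄ - mu_0)^T · S^{-1} · (x̄ - mu_0):
  S^{-1} · (x̄ - mu_0) = (-0.2683, 0.0415),
  (x̄ - mu_0)^T · [...] = (-2.5)·(-0.2683) + (1.3333)·(0.0415) = 0.726.

Step 5 — scale by n: T² = 6 · 0.726 = 4.3562.

T² ≈ 4.3562


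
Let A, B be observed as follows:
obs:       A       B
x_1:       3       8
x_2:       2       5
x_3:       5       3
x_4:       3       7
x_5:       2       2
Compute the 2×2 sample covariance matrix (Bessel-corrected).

Step 1 — column means:
  mean(A) = (3 + 2 + 5 + 3 + 2) / 5 = 15/5 = 3
  mean(B) = (8 + 5 + 3 + 7 + 2) / 5 = 25/5 = 5

Step 2 — sample covariance S[i,j] = (1/(n-1)) · Σ_k (x_{k,i} - mean_i) · (x_{k,j} - mean_j), with n-1 = 4.
  S[A,A] = ((0)·(0) + (-1)·(-1) + (2)·(2) + (0)·(0) + (-1)·(-1)) / 4 = 6/4 = 1.5
  S[A,B] = ((0)·(3) + (-1)·(0) + (2)·(-2) + (0)·(2) + (-1)·(-3)) / 4 = -1/4 = -0.25
  S[B,B] = ((3)·(3) + (0)·(0) + (-2)·(-2) + (2)·(2) + (-3)·(-3)) / 4 = 26/4 = 6.5

S is symmetric (S[j,i] = S[i,j]). Assembling:

S = [[1.5, -0.25],
 [-0.25, 6.5]]


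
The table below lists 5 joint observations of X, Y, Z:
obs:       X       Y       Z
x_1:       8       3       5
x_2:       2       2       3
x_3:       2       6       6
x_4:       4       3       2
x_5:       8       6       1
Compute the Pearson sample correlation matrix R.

Step 1 — column means:
  mean(X) = (8 + 2 + 2 + 4 + 8) / 5 = 24/5 = 4.8
  mean(Y) = (3 + 2 + 6 + 3 + 6) / 5 = 20/5 = 4
  mean(Z) = (5 + 3 + 6 + 2 + 1) / 5 = 17/5 = 3.4

Step 2 — sample variances and covariances s[i,j] = (1/(n-1)) · Σ_k (x_{k,i} - mean_i) · (x_{k,j} - mean_j), with n-1 = 4:
  s[X,X] = ((3.2)·(3.2) + (-2.8)·(-2.8) + (-2.8)·(-2.8) + (-0.8)·(-0.8) + (3.2)·(3.2)) / 4 = 36.8/4 = 9.2
  s[X,Y] = ((3.2)·(-1) + (-2.8)·(-2) + (-2.8)·(2) + (-0.8)·(-1) + (3.2)·(2)) / 4 = 4/4 = 1
  s[X,Z] = ((3.2)·(1.6) + (-2.8)·(-0.4) + (-2.8)·(2.6) + (-0.8)·(-1.4) + (3.2)·(-2.4)) / 4 = -7.6/4 = -1.9
  s[Y,Y] = ((-1)·(-1) + (-2)·(-2) + (2)·(2) + (-1)·(-1) + (2)·(2)) / 4 = 14/4 = 3.5
  s[Y,Z] = ((-1)·(1.6) + (-2)·(-0.4) + (2)·(2.6) + (-1)·(-1.4) + (2)·(-2.4)) / 4 = 1/4 = 0.25
  s[Z,Z] = ((1.6)·(1.6) + (-0.4)·(-0.4) + (2.6)·(2.6) + (-1.4)·(-1.4) + (-2.4)·(-2.4)) / 4 = 17.2/4 = 4.3
  Sample standard deviations s_i = √(s[i,i]):
  s(X) = √(9.2) = 3.0332
  s(Y) = √(3.5) = 1.8708
  s(Z) = √(4.3) = 2.0736

Step 3 — r_{ij} = s_{ij} / (s_i · s_j):
  r[X,X] = 1 (diagonal).
  r[X,Y] = 1 / (3.0332 · 1.8708) = 1 / 5.6745 = 0.1762
  r[X,Z] = -1.9 / (3.0332 · 2.0736) = -1.9 / 6.2897 = -0.3021
  r[Y,Y] = 1 (diagonal).
  r[Y,Z] = 0.25 / (1.8708 · 2.0736) = 0.25 / 3.8794 = 0.0644
  r[Z,Z] = 1 (diagonal).

R is symmetric with unit diagonal. Assembling:

R = [[1, 0.1762, -0.3021],
 [0.1762, 1, 0.0644],
 [-0.3021, 0.0644, 1]]


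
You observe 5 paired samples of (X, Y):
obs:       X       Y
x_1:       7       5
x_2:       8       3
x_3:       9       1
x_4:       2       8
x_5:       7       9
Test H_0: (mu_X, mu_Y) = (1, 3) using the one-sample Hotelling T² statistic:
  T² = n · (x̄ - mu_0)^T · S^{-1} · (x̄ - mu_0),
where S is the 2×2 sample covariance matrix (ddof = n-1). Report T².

Step 1 — sample mean vector:
  mean(X) = (7 + 8 + 9 + 2 + 7) / 5 = 33/5 = 6.6
  mean(Y) = (5 + 3 + 1 + 8 + 9) / 5 = 26/5 = 5.2
  x̄ = (6.6, 5.2),  deviation x̄ - mu_0 = (6.6, 5.2) - (1, 3) = (5.6, 2.2).

Step 2 — sample covariance matrix, S[i,j] = (1/(n-1)) · Σ_k (x_{k,i} - mean_i) · (x_{k,j} - mean_j), divisor n-1 = 4:
  S[X,X] = ((0.4)·(0.4) + (1.4)·(1.4) + (2.4)·(2.4) + (-4.6)·(-4.6) + (0.4)·(0.4)) / 4 = 29.2/4 = 7.3
  S[X,Y] = ((0.4)·(-0.2) + (1.4)·(-2.2) + (2.4)·(-4.2) + (-4.6)·(2.8) + (0.4)·(3.8)) / 4 = -24.6/4 = -6.15
  S[Y,Y] = ((-0.2)·(-0.2) + (-2.2)·(-2.2) + (-4.2)·(-4.2) + (2.8)·(2.8) + (3.8)·(3.8)) / 4 = 44.8/4 = 11.2
  S = [[7.3, -6.15],
 [-6.15, 11.2]].

Step 3 — invert S. det(S) = 7.3·11.2 - (-6.15)² = 43.9375.
  S^{-1} = (1/det) · [[d, -b], [-b, a]] = [[0.2549, 0.14],
 [0.14, 0.1661]].

Step 4 — quadratic form (x̄ - mu_0)^T · S^{-1} · (x̄ - mu_0):
  S^{-1} · (x̄ - mu_0) = (1.7354, 1.1494),
  (x̄ - mu_0)^T · [...] = (5.6)·(1.7354) + (2.2)·(1.1494) = 12.2469.

Step 5 — scale by n: T² = 5 · 12.2469 = 61.2347.

T² ≈ 61.2347


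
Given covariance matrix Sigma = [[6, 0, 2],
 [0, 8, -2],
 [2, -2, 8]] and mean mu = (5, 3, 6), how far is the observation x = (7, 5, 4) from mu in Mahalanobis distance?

Step 1 — centre the observation: (x - mu) = (2, 2, -2).

Step 2 — invert Sigma (cofactor / det for 3×3, or solve directly):
  Sigma^{-1} = [[0.1829, -0.0122, -0.0488],
 [-0.0122, 0.1341, 0.0366],
 [-0.0488, 0.0366, 0.1463]].

Step 3 — form the quadratic (x - mu)^T · Sigma^{-1} · (x - mu):
  Sigma^{-1} · (x - mu) = (0.439, 0.1707, -0.3171).
  (x - mu)^T · [Sigma^{-1} · (x - mu)] = (2)·(0.439) + (2)·(0.1707) + (-2)·(-0.3171) = 1.8537.

Step 4 — take square root: d = √(1.8537) ≈ 1.3615.

d(x, mu) = √(1.8537) ≈ 1.3615


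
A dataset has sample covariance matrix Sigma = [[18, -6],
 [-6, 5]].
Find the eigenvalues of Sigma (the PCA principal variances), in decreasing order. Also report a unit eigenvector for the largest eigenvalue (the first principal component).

Step 1 — characteristic polynomial of 2×2 Sigma:
  det(Sigma - λI) = λ² - trace · λ + det = 0.
  trace = 18 + 5 = 23, det = 18·5 - (-6)² = 54.
Step 2 — discriminant:
  Δ = trace² - 4·det = 529 - 216 = 313.
Step 3 — eigenvalues:
  λ = (trace ± √Δ)/2 = (23 ± 17.6918)/2,
  λ_1 = 20.3459,  λ_2 = 2.6541.

Step 4 — unit eigenvector for λ_1: solve (Sigma - λ_1 I)v = 0. First row:
  (18 - 20.3459)·v_x + (-6)·v_y = 0, i.e. (-2.3459)·v_x + (-6)·v_y = 0,
  so v ∝ (b, λ_1 - a) = (-6, 2.3459); multiply by -1 so the first entry is positive: u = (6, -2.3459).
  ||u|| = √((6)² + (-2.3459)²) = √(41.5033) ≈ 6.4423,
  v_1 = u/||u|| ≈ (0.9313, -0.3641) (||v_1|| = 1).

λ_1 = 20.3459,  λ_2 = 2.6541;  v_1 ≈ (0.9313, -0.3641)


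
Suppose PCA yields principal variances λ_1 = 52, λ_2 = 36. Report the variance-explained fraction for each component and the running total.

Step 1 — total variance = trace(Sigma) = Σ λ_i = 52 + 36 = 88.

Step 2 — fraction explained by component i = λ_i / Σ λ:
  PC1: 52/88 = 0.5909
  PC2: 36/88 = 0.4091

Step 3 — cumulative fraction after k components = (λ_1 + ... + λ_k) / Σ λ:
  k = 1: 52/88 = 0.5909
  k = 2: (52 + 36)/88 = 88/88 = 1

Summary (fraction, with percent):

explained: PC1 0.5909 (59.09%), PC2 0.4091 (40.91%);  cumulative: 0.5909, 1


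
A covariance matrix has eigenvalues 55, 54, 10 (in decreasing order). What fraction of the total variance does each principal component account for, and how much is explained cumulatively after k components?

Step 1 — total variance = trace(Sigma) = Σ λ_i = 55 + 54 + 10 = 119.

Step 2 — fraction explained by component i = λ_i / Σ λ:
  PC1: 55/119 = 0.4622
  PC2: 54/119 = 0.4538
  PC3: 10/119 = 0.084

Step 3 — cumulative fraction after k components = (λ_1 + ... + λ_k) / Σ λ:
  k = 1: 55/119 = 0.4622
  k = 2: (55 + 54)/119 = 109/119 = 0.916
  k = 3: (55 + 54 + 10)/119 = 119/119 = 1

Summary (fraction, with percent):

explained: PC1 0.4622 (46.22%), PC2 0.4538 (45.38%), PC3 0.084 (8.4%);  cumulative: 0.4622, 0.916, 1


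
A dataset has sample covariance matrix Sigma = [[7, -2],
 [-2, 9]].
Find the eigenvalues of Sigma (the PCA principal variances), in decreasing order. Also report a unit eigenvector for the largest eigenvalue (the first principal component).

Step 1 — characteristic polynomial of 2×2 Sigma:
  det(Sigma - λI) = λ² - trace · λ + det = 0.
  trace = 7 + 9 = 16, det = 7·9 - (-2)² = 59.
Step 2 — discriminant:
  Δ = trace² - 4·det = 256 - 236 = 20.
Step 3 — eigenvalues:
  λ = (trace ± √Δ)/2 = (16 ± 4.4721)/2,
  λ_1 = 10.2361,  λ_2 = 5.7639.

Step 4 — unit eigenvector for λ_1: solve (Sigma - λ_1 I)v = 0. First row:
  (7 - 10.2361)·v_x + (-2)·v_y = 0, i.e. (-3.2361)·v_x + (-2)·v_y = 0,
  so v ∝ (b, λ_1 - a) = (-2, 3.2361); multiply by -1 so the first entry is positive: u = (2, -3.2361).
  ||u|| = √((2)² + (-3.2361)²) = √(14.4721) ≈ 3.8042,
  v_1 = u/||u|| ≈ (0.5257, -0.8507) (||v_1|| = 1).

λ_1 = 10.2361,  λ_2 = 5.7639;  v_1 ≈ (0.5257, -0.8507)


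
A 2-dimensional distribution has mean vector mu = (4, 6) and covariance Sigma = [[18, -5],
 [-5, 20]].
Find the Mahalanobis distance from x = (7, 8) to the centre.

Step 1 — centre the observation: (x - mu) = (3, 2).

Step 2 — invert Sigma. det(Sigma) = 18·20 - (-5)² = 335.
  Sigma^{-1} = (1/det) · [[d, -b], [-b, a]] = [[0.0597, 0.0149],
 [0.0149, 0.0537]].

Step 3 — form the quadratic (x - mu)^T · Sigma^{-1} · (x - mu):
  Sigma^{-1} · (x - mu) = (0.209, 0.1522).
  (x - mu)^T · [Sigma^{-1} · (x - mu)] = (3)·(0.209) + (2)·(0.1522) = 0.9313.

Step 4 — take square root: d = √(0.9313) ≈ 0.9651.

d(x, mu) = √(0.9313) ≈ 0.9651


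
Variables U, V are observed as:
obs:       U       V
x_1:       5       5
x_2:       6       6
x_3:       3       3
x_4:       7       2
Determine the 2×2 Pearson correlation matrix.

Step 1 — column means:
  mean(U) = (5 + 6 + 3 + 7) / 4 = 21/4 = 5.25
  mean(V) = (5 + 6 + 3 + 2) / 4 = 16/4 = 4

Step 2 — sample variances and covariances s[i,j] = (1/(n-1)) · Σ_k (x_{k,i} - mean_i) · (x_{k,j} - mean_j), with n-1 = 3:
  s[U,U] = ((-0.25)·(-0.25) + (0.75)·(0.75) + (-2.25)·(-2.25) + (1.75)·(1.75)) / 3 = 8.75/3 = 2.9167
  s[U,V] = ((-0.25)·(1) + (0.75)·(2) + (-2.25)·(-1) + (1.75)·(-2)) / 3 = 0/3 = 0
  s[V,V] = ((1)·(1) + (2)·(2) + (-1)·(-1) + (-2)·(-2)) / 3 = 10/3 = 3.3333
  Sample standard deviations s_i = √(s[i,i]):
  s(U) = √(2.9167) = 1.7078
  s(V) = √(3.3333) = 1.8257

Step 3 — r_{ij} = s_{ij} / (s_i · s_j):
  r[U,U] = 1 (diagonal).
  r[U,V] = 0 / (1.7078 · 1.8257) = 0 / 3.118 = 0
  r[V,V] = 1 (diagonal).

R is symmetric with unit diagonal. Assembling:

R = [[1, 0],
 [0, 1]]


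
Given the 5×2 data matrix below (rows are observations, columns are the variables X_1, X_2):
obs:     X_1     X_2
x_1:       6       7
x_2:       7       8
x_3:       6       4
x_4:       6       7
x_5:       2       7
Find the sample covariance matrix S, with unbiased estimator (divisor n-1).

Step 1 — column means:
  mean(X_1) = (6 + 7 + 6 + 6 + 2) / 5 = 27/5 = 5.4
  mean(X_2) = (7 + 8 + 4 + 7 + 7) / 5 = 33/5 = 6.6

Step 2 — sample covariance S[i,j] = (1/(n-1)) · Σ_k (x_{k,i} - mean_i) · (x_{k,j} - mean_j), with n-1 = 4.
  S[X_1,X_1] = ((0.6)·(0.6) + (1.6)·(1.6) + (0.6)·(0.6) + (0.6)·(0.6) + (-3.4)·(-3.4)) / 4 = 15.2/4 = 3.8
  S[X_1,X_2] = ((0.6)·(0.4) + (1.6)·(1.4) + (0.6)·(-2.6) + (0.6)·(0.4) + (-3.4)·(0.4)) / 4 = -0.2/4 = -0.05
  S[X_2,X_2] = ((0.4)·(0.4) + (1.4)·(1.4) + (-2.6)·(-2.6) + (0.4)·(0.4) + (0.4)·(0.4)) / 4 = 9.2/4 = 2.3

S is symmetric (S[j,i] = S[i,j]). Assembling:

S = [[3.8, -0.05],
 [-0.05, 2.3]]


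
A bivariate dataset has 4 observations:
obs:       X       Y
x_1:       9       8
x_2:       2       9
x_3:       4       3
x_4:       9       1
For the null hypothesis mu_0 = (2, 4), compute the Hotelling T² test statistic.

Step 1 — sample mean vector:
  mean(X) = (9 + 2 + 4 + 9) / 4 = 24/4 = 6
  mean(Y) = (8 + 9 + 3 + 1) / 4 = 21/4 = 5.25
  x̄ = (6, 5.25),  deviation x̄ - mu_0 = (6, 5.25) - (2, 4) = (4, 1.25).

Step 2 — sample covariance matrix, S[i,j] = (1/(n-1)) · Σ_k (x_{k,i} - mean_i) · (x_{k,j} - mean_j), divisor n-1 = 3:
  S[X,X] = ((3)·(3) + (-4)·(-4) + (-2)·(-2) + (3)·(3)) / 3 = 38/3 = 12.6667
  S[X,Y] = ((3)·(2.75) + (-4)·(3.75) + (-2)·(-2.25) + (3)·(-4.25)) / 3 = -15/3 = -5
  S[Y,Y] = ((2.75)·(2.75) + (3.75)·(3.75) + (-2.25)·(-2.25) + (-4.25)·(-4.25)) / 3 = 44.75/3 = 14.9167
  S = [[12.6667, -5],
 [-5, 14.9167]].

Step 3 — invert S. det(S) = 12.6667·14.9167 - (-5)² = 163.9444.
  S^{-1} = (1/det) · [[d, -b], [-b, a]] = [[0.091, 0.0305],
 [0.0305, 0.0773]].

Step 4 — quadratic form (x̄ - mu_0)^T · S^{-1} · (x̄ - mu_0):
  S^{-1} · (x̄ - mu_0) = (0.4021, 0.2186),
  (x̄ - mu_0)^T · [...] = (4)·(0.4021) + (1.25)·(0.2186) = 1.8815.

Step 5 — scale by n: T² = 4 · 1.8815 = 7.5259.

T² ≈ 7.5259


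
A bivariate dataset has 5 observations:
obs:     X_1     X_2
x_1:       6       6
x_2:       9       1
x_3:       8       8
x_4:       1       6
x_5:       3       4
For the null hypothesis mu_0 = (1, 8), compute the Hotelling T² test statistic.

Step 1 — sample mean vector:
  mean(X_1) = (6 + 9 + 8 + 1 + 3) / 5 = 27/5 = 5.4
  mean(X_2) = (6 + 1 + 8 + 6 + 4) / 5 = 25/5 = 5
  x̄ = (5.4, 5),  deviation x̄ - mu_0 = (5.4, 5) - (1, 8) = (4.4, -3).

Step 2 — sample covariance matrix, S[i,j] = (1/(n-1)) · Σ_k (x_{k,i} - mean_i) · (x_{k,j} - mean_j), divisor n-1 = 4:
  S[X_1,X_1] = ((0.6)·(0.6) + (3.6)·(3.6) + (2.6)·(2.6) + (-4.4)·(-4.4) + (-2.4)·(-2.4)) / 4 = 45.2/4 = 11.3
  S[X_1,X_2] = ((0.6)·(1) + (3.6)·(-4) + (2.6)·(3) + (-4.4)·(1) + (-2.4)·(-1)) / 4 = -8/4 = -2
  S[X_2,X_2] = ((1)·(1) + (-4)·(-4) + (3)·(3) + (1)·(1) + (-1)·(-1)) / 4 = 28/4 = 7
  S = [[11.3, -2],
 [-2, 7]].

Step 3 — invert S. det(S) = 11.3·7 - (-2)² = 75.1.
  S^{-1} = (1/det) · [[d, -b], [-b, a]] = [[0.0932, 0.0266],
 [0.0266, 0.1505]].

Step 4 — quadratic form (x̄ - mu_0)^T · S^{-1} · (x̄ - mu_0):
  S^{-1} · (x̄ - mu_0) = (0.3302, -0.3342),
  (x̄ - mu_0)^T · [...] = (4.4)·(0.3302) + (-3)·(-0.3342) = 2.4557.

Step 5 — scale by n: T² = 5 · 2.4557 = 12.2783.

T² ≈ 12.2783


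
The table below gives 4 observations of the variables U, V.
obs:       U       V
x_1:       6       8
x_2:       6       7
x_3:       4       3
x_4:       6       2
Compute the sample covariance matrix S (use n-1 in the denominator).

Step 1 — column means:
  mean(U) = (6 + 6 + 4 + 6) / 4 = 22/4 = 5.5
  mean(V) = (8 + 7 + 3 + 2) / 4 = 20/4 = 5

Step 2 — sample covariance S[i,j] = (1/(n-1)) · Σ_k (x_{k,i} - mean_i) · (x_{k,j} - mean_j), with n-1 = 3.
  S[U,U] = ((0.5)·(0.5) + (0.5)·(0.5) + (-1.5)·(-1.5) + (0.5)·(0.5)) / 3 = 3/3 = 1
  S[U,V] = ((0.5)·(3) + (0.5)·(2) + (-1.5)·(-2) + (0.5)·(-3)) / 3 = 4/3 = 1.3333
  S[V,V] = ((3)·(3) + (2)·(2) + (-2)·(-2) + (-3)·(-3)) / 3 = 26/3 = 8.6667

S is symmetric (S[j,i] = S[i,j]). Assembling:

S = [[1, 1.3333],
 [1.3333, 8.6667]]


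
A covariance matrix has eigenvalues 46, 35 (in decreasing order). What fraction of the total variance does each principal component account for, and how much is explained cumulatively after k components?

Step 1 — total variance = trace(Sigma) = Σ λ_i = 46 + 35 = 81.

Step 2 — fraction explained by component i = λ_i / Σ λ:
  PC1: 46/81 = 0.5679
  PC2: 35/81 = 0.4321

Step 3 — cumulative fraction after k components = (λ_1 + ... + λ_k) / Σ λ:
  k = 1: 46/81 = 0.5679
  k = 2: (46 + 35)/81 = 81/81 = 1

Summary (fraction, with percent):

explained: PC1 0.5679 (56.79%), PC2 0.4321 (43.21%);  cumulative: 0.5679, 1


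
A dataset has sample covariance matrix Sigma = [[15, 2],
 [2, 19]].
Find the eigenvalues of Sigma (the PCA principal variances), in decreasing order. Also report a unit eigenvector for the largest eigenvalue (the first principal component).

Step 1 — characteristic polynomial of 2×2 Sigma:
  det(Sigma - λI) = λ² - trace · λ + det = 0.
  trace = 15 + 19 = 34, det = 15·19 - (2)² = 281.
Step 2 — discriminant:
  Δ = trace² - 4·det = 1156 - 1124 = 32.
Step 3 — eigenvalues:
  λ = (trace ± √Δ)/2 = (34 ± 5.6569)/2,
  λ_1 = 19.8284,  λ_2 = 14.1716.

Step 4 — unit eigenvector for λ_1: solve (Sigma - λ_1 I)v = 0. First row:
  (15 - 19.8284)·v_x + (2)·v_y = 0, i.e. (-4.8284)·v_x + (2)·v_y = 0,
  so v ∝ (b, λ_1 - a) = (2, 4.8284) = u.
  ||u|| = √((2)² + (4.8284)²) = √(27.3137) ≈ 5.2263,
  v_1 = u/||u|| ≈ (0.3827, 0.9239) (||v_1|| = 1).

λ_1 = 19.8284,  λ_2 = 14.1716;  v_1 ≈ (0.3827, 0.9239)


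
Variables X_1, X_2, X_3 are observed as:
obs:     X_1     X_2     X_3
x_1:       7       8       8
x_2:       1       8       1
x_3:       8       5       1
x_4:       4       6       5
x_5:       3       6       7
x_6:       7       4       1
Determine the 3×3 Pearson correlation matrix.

Step 1 — column means:
  mean(X_1) = (7 + 1 + 8 + 4 + 3 + 7) / 6 = 30/6 = 5
  mean(X_2) = (8 + 8 + 5 + 6 + 6 + 4) / 6 = 37/6 = 6.1667
  mean(X_3) = (8 + 1 + 1 + 5 + 7 + 1) / 6 = 23/6 = 3.8333

Step 2 — sample variances and covariances s[i,j] = (1/(n-1)) · Σ_k (x_{k,i} - mean_i) · (x_{k,j} - mean_j), with n-1 = 5:
  s[X_1,X_1] = ((2)·(2) + (-4)·(-4) + (3)·(3) + (-1)·(-1) + (-2)·(-2) + (2)·(2)) / 5 = 38/5 = 7.6
  s[X_1,X_2] = ((2)·(1.8333) + (-4)·(1.8333) + (3)·(-1.1667) + (-1)·(-0.1667) + (-2)·(-0.1667) + (2)·(-2.1667)) / 5 = -11/5 = -2.2
  s[X_1,X_3] = ((2)·(4.1667) + (-4)·(-2.8333) + (3)·(-2.8333) + (-1)·(1.1667) + (-2)·(3.1667) + (2)·(-2.8333)) / 5 = -2/5 = -0.4
  s[X_2,X_2] = ((1.8333)·(1.8333) + (1.8333)·(1.8333) + (-1.1667)·(-1.1667) + (-0.1667)·(-0.1667) + (-0.1667)·(-0.1667) + (-2.1667)·(-2.1667)) / 5 = 12.8333/5 = 2.5667
  s[X_2,X_3] = ((1.8333)·(4.1667) + (1.8333)·(-2.8333) + (-1.1667)·(-2.8333) + (-0.1667)·(1.1667) + (-0.1667)·(3.1667) + (-2.1667)·(-2.8333)) / 5 = 11.1667/5 = 2.2333
  s[X_3,X_3] = ((4.1667)·(4.1667) + (-2.8333)·(-2.8333) + (-2.8333)·(-2.8333) + (1.1667)·(1.1667) + (3.1667)·(3.1667) + (-2.8333)·(-2.8333)) / 5 = 52.8333/5 = 10.5667
  Sample standard deviations s_i = √(s[i,i]):
  s(X_1) = √(7.6) = 2.7568
  s(X_2) = √(2.5667) = 1.6021
  s(X_3) = √(10.5667) = 3.2506

Step 3 — r_{ij} = s_{ij} / (s_i · s_j):
  r[X_1,X_1] = 1 (diagonal).
  r[X_1,X_2] = -2.2 / (2.7568 · 1.6021) = -2.2 / 4.4166 = -0.4981
  r[X_1,X_3] = -0.4 / (2.7568 · 3.2506) = -0.4 / 8.9614 = -0.0446
  r[X_2,X_2] = 1 (diagonal).
  r[X_2,X_3] = 2.2333 / (1.6021 · 3.2506) = 2.2333 / 5.2078 = 0.4288
  r[X_3,X_3] = 1 (diagonal).

R is symmetric with unit diagonal. Assembling:

R = [[1, -0.4981, -0.0446],
 [-0.4981, 1, 0.4288],
 [-0.0446, 0.4288, 1]]


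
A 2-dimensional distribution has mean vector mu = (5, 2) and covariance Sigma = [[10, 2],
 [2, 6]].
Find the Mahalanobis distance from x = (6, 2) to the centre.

Step 1 — centre the observation: (x - mu) = (1, 0).

Step 2 — invert Sigma. det(Sigma) = 10·6 - (2)² = 56.
  Sigma^{-1} = (1/det) · [[d, -b], [-b, a]] = [[0.1071, -0.0357],
 [-0.0357, 0.1786]].

Step 3 — form the quadratic (x - mu)^T · Sigma^{-1} · (x - mu):
  Sigma^{-1} · (x - mu) = (0.1071, -0.0357).
  (x - mu)^T · [Sigma^{-1} · (x - mu)] = (1)·(0.1071) + (0)·(-0.0357) = 0.1071.

Step 4 — take square root: d = √(0.1071) ≈ 0.3273.

d(x, mu) = √(0.1071) ≈ 0.3273


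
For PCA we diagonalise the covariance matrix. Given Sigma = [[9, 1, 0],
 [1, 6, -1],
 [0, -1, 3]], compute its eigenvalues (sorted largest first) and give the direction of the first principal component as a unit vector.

Step 1 — characteristic polynomial p(λ) = det(λI - Sigma) = λ³ - tr·λ² + c_1·λ - det, where tr = trace, c_1 = sum of the principal 2×2 minors, det = det(Sigma):
  tr = 9 + 6 + 3 = 18,
  c_1 = (9·6 - (1)²) + (9·3 - (0)²) + (6·3 - (-1)²) = 53 + 27 + 17 = 97,
  det = 9·(6·3 - (-1)²) - (1)·((1)·3 - (-1)·(0)) + (0)·((1)·(-1) - 6·(0)) = 9·(17) - (1)·(3) + (0)·(-1) = 150.
  So p(λ) = λ³ - 18λ² + 97λ - 150.
Step 2 — look for an integer root (rational root theorem: any rational root is an integer divisor of 150). Testing λ = 6:
  p(6) = 216 - 648 + 582 - 150 = 0  ✓
  Dividing out (λ - 6): p(λ) = (λ - 6)(λ² - 12λ + 25).
Step 3 — remaining eigenvalues from the quadratic λ² - 12λ + 25 = 0:
  Δ = 12² - 4·25 = 144 - 100 = 44,  λ = (12 ± √44)/2 = (12 ± 6.6332)/2 ≈ 9.3166 or 2.6834.
  Sorted: λ_1 = 9.3166,  λ_2 = 6,  λ_3 = 2.6834  (check: sum = 18 = tr ✓).

Step 4 — unit eigenvector for λ_1 ≈ 9.3166: v spans the null space of (Sigma - λ_1 I), whose rows are
  r_1 = (-0.3166, 1, 0),  r_2 = (1, -3.3166, -1),  r_3 = (0, -1, -6.3166).
  v is orthogonal to every row, so take v ∝ r_2 × r_3 = ((-3.3166)·(-6.3166) - (-1)·(-1), (-1)·(0) - (1)·(-6.3166), (1)·(-1) - (-3.3166)·(0)) ≈ (19.9499, 6.3166, -1).
  Let u = (19.9499, 6.3166, -1).
  ||u|| = √((19.9499)² + (6.3166)² + (-1)²) = √(438.8972) ≈ 20.9499,  v_1 = u/||u|| ≈ (0.9523, 0.3015, -0.0477) (||v_1|| = 1).

λ_1 = 9.3166,  λ_2 = 6,  λ_3 = 2.6834;  v_1 ≈ (0.9523, 0.3015, -0.0477)


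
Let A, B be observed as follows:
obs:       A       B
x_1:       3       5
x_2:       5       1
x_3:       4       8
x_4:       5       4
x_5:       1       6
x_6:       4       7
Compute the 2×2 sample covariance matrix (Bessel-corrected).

Step 1 — column means:
  mean(A) = (3 + 5 + 4 + 5 + 1 + 4) / 6 = 22/6 = 3.6667
  mean(B) = (5 + 1 + 8 + 4 + 6 + 7) / 6 = 31/6 = 5.1667

Step 2 — sample covariance S[i,j] = (1/(n-1)) · Σ_k (x_{k,i} - mean_i) · (x_{k,j} - mean_j), with n-1 = 5.
  S[A,A] = ((-0.6667)·(-0.6667) + (1.3333)·(1.3333) + (0.3333)·(0.3333) + (1.3333)·(1.3333) + (-2.6667)·(-2.6667) + (0.3333)·(0.3333)) / 5 = 11.3333/5 = 2.2667
  S[A,B] = ((-0.6667)·(-0.1667) + (1.3333)·(-4.1667) + (0.3333)·(2.8333) + (1.3333)·(-1.1667) + (-2.6667)·(0.8333) + (0.3333)·(1.8333)) / 5 = -7.6667/5 = -1.5333
  S[B,B] = ((-0.1667)·(-0.1667) + (-4.1667)·(-4.1667) + (2.8333)·(2.8333) + (-1.1667)·(-1.1667) + (0.8333)·(0.8333) + (1.8333)·(1.8333)) / 5 = 30.8333/5 = 6.1667

S is symmetric (S[j,i] = S[i,j]). Assembling:

S = [[2.2667, -1.5333],
 [-1.5333, 6.1667]]


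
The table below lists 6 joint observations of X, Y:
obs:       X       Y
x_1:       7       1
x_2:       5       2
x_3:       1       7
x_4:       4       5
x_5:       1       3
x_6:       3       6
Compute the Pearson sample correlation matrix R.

Step 1 — column means:
  mean(X) = (7 + 5 + 1 + 4 + 1 + 3) / 6 = 21/6 = 3.5
  mean(Y) = (1 + 2 + 7 + 5 + 3 + 6) / 6 = 24/6 = 4

Step 2 — sample variances and covariances s[i,j] = (1/(n-1)) · Σ_k (x_{k,i} - mean_i) · (x_{k,j} - mean_j), with n-1 = 5:
  s[X,X] = ((3.5)·(3.5) + (1.5)·(1.5) + (-2.5)·(-2.5) + (0.5)·(0.5) + (-2.5)·(-2.5) + (-0.5)·(-0.5)) / 5 = 27.5/5 = 5.5
  s[X,Y] = ((3.5)·(-3) + (1.5)·(-2) + (-2.5)·(3) + (0.5)·(1) + (-2.5)·(-1) + (-0.5)·(2)) / 5 = -19/5 = -3.8
  s[Y,Y] = ((-3)·(-3) + (-2)·(-2) + (3)·(3) + (1)·(1) + (-1)·(-1) + (2)·(2)) / 5 = 28/5 = 5.6
  Sample standard deviations s_i = √(s[i,i]):
  s(X) = √(5.5) = 2.3452
  s(Y) = √(5.6) = 2.3664

Step 3 — r_{ij} = s_{ij} / (s_i · s_j):
  r[X,X] = 1 (diagonal).
  r[X,Y] = -3.8 / (2.3452 · 2.3664) = -3.8 / 5.5498 = -0.6847
  r[Y,Y] = 1 (diagonal).

R is symmetric with unit diagonal. Assembling:

R = [[1, -0.6847],
 [-0.6847, 1]]


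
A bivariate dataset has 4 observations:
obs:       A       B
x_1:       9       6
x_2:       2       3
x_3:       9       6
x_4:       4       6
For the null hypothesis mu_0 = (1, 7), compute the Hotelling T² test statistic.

Step 1 — sample mean vector:
  mean(A) = (9 + 2 + 9 + 4) / 4 = 24/4 = 6
  mean(B) = (6 + 3 + 6 + 6) / 4 = 21/4 = 5.25
  x̄ = (6, 5.25),  deviation x̄ - mu_0 = (6, 5.25) - (1, 7) = (5, -1.75).

Step 2 — sample covariance matrix, S[i,j] = (1/(n-1)) · Σ_k (x_{k,i} - mean_i) · (x_{k,j} - mean_j), divisor n-1 = 3:
  S[A,A] = ((3)·(3) + (-4)·(-4) + (3)·(3) + (-2)·(-2)) / 3 = 38/3 = 12.6667
  S[A,B] = ((3)·(0.75) + (-4)·(-2.25) + (3)·(0.75) + (-2)·(0.75)) / 3 = 12/3 = 4
  S[B,B] = ((0.75)·(0.75) + (-2.25)·(-2.25) + (0.75)·(0.75) + (0.75)·(0.75)) / 3 = 6.75/3 = 2.25
  S = [[12.6667, 4],
 [4, 2.25]].

Step 3 — invert S. det(S) = 12.6667·2.25 - (4)² = 12.5.
  S^{-1} = (1/det) · [[d, -b], [-b, a]] = [[0.18, -0.32],
 [-0.32, 1.0133]].

Step 4 — quadratic form (x̄ - mu_0)^T · S^{-1} · (x̄ - mu_0):
  S^{-1} · (x̄ - mu_0) = (1.46, -3.3733),
  (x̄ - mu_0)^T · [...] = (5)·(1.46) + (-1.75)·(-3.3733) = 13.2033.

Step 5 — scale by n: T² = 4 · 13.2033 = 52.8133.

T² ≈ 52.8133


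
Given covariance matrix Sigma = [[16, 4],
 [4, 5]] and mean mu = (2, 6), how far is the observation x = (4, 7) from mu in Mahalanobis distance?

Step 1 — centre the observation: (x - mu) = (2, 1).

Step 2 — invert Sigma. det(Sigma) = 16·5 - (4)² = 64.
  Sigma^{-1} = (1/det) · [[d, -b], [-b, a]] = [[0.0781, -0.0625],
 [-0.0625, 0.25]].

Step 3 — form the quadratic (x - mu)^T · Sigma^{-1} · (x - mu):
  Sigma^{-1} · (x - mu) = (0.0938, 0.125).
  (x - mu)^T · [Sigma^{-1} · (x - mu)] = (2)·(0.0938) + (1)·(0.125) = 0.3125.

Step 4 — take square root: d = √(0.3125) ≈ 0.559.

d(x, mu) = √(0.3125) ≈ 0.559


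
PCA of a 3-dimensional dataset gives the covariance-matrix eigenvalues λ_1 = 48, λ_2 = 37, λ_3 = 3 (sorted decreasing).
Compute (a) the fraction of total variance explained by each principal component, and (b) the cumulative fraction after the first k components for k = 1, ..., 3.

Step 1 — total variance = trace(Sigma) = Σ λ_i = 48 + 37 + 3 = 88.

Step 2 — fraction explained by component i = λ_i / Σ λ:
  PC1: 48/88 = 0.5455
  PC2: 37/88 = 0.4205
  PC3: 3/88 = 0.0341

Step 3 — cumulative fraction after k components = (λ_1 + ... + λ_k) / Σ λ:
  k = 1: 48/88 = 0.5455
  k = 2: (48 + 37)/88 = 85/88 = 0.9659
  k = 3: (48 + 37 + 3)/88 = 88/88 = 1

Summary (fraction, with percent):

explained: PC1 0.5455 (54.55%), PC2 0.4205 (42.05%), PC3 0.0341 (3.41%);  cumulative: 0.5455, 0.9659, 1


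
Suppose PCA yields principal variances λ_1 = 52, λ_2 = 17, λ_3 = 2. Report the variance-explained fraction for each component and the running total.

Step 1 — total variance = trace(Sigma) = Σ λ_i = 52 + 17 + 2 = 71.

Step 2 — fraction explained by component i = λ_i / Σ λ:
  PC1: 52/71 = 0.7324
  PC2: 17/71 = 0.2394
  PC3: 2/71 = 0.0282

Step 3 — cumulative fraction after k components = (λ_1 + ... + λ_k) / Σ λ:
  k = 1: 52/71 = 0.7324
  k = 2: (52 + 17)/71 = 69/71 = 0.9718
  k = 3: (52 + 17 + 2)/71 = 71/71 = 1

Summary (fraction, with percent):

explained: PC1 0.7324 (73.24%), PC2 0.2394 (23.94%), PC3 0.0282 (2.82%);  cumulative: 0.7324, 0.9718, 1
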